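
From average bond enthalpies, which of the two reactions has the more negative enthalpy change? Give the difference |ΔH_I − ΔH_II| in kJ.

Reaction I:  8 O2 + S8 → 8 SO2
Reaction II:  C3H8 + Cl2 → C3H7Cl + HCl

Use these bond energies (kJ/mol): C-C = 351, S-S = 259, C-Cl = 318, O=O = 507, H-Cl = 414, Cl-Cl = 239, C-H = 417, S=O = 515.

Reaction I, by 2036 kJ

Reaction I:
  Bonds broken (reactants):
    O=O: 8 × 507 = 4056
    S-S: 8 × 259 = 2072
    Σ(broken) = 6128 kJ
  Bonds formed (products):
    S=O: 16 × 515 = 8240
    Σ(formed) = 8240 kJ
  ΔH_I = 6128 − 8240 = −2112 kJ
Reaction II:
  Bonds broken (reactants):
    C-C: 2 × 351 = 702
    C-H: 8 × 417 = 3336
    Cl-Cl: 1 × 239 = 239
    Σ(broken) = 4277 kJ
  Bonds formed (products):
    C-C: 2 × 351 = 702
    C-Cl: 1 × 318 = 318
    C-H: 7 × 417 = 2919
    H-Cl: 1 × 414 = 414
    Σ(formed) = 4353 kJ
  ΔH_II = 4277 − 4353 = −76 kJ
ΔH_I − ΔH_II = −2036 kJ, so reaction I has the more negative ΔH; |ΔH_I − ΔH_II| = 2036 kJ.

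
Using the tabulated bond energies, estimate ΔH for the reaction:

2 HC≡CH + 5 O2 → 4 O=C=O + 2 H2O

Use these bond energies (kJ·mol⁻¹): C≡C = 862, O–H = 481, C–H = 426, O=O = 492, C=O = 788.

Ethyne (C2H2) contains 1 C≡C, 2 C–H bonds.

Bonds broken (reactants):
  C≡C: 2 × 862 = 1724
  C–H: 4 × 426 = 1704
  O=O: 5 × 492 = 2460
  Σ(broken) = 5888 kJ
Bonds formed (products):
  C=O: 8 × 788 = 6304
  O–H: 4 × 481 = 1924
  Σ(formed) = 8228 kJ
ΔH = Σ(broken) − Σ(formed) = 5888 − 8228 = −2340 kJ

ΔH ≈ −2340 kJ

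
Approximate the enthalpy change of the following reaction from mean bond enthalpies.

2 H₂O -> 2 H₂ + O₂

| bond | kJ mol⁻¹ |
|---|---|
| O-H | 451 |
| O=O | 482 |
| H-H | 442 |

ΔH ≈ +438 kJ

Bonds broken (reactants):
  O-H: 4 × 451 = 1804
  Σ(broken) = 1804 kJ
Bonds formed (products):
  H-H: 2 × 442 = 884
  O=O: 1 × 482 = 482
  Σ(formed) = 1366 kJ
ΔH = Σ(broken) − Σ(formed) = 1804 − 1366 = +438 kJ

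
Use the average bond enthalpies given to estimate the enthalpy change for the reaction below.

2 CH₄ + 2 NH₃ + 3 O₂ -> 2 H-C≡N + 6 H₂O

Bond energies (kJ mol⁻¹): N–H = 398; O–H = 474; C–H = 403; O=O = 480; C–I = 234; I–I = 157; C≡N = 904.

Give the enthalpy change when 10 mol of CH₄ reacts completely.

Bonds broken (reactants):
  C–H: 8 × 403 = 3224
  N–H: 6 × 398 = 2388
  O=O: 3 × 480 = 1440
  Σ(broken) = 7052 kJ
Bonds formed (products):
  C≡N: 2 × 904 = 1808
  C–H: 2 × 403 = 806
  O–H: 12 × 474 = 5688
  Σ(formed) = 8302 kJ
ΔH = Σ(broken) − Σ(formed) = 7052 − 8302 = −1250 kJ
For 5× the reaction as written: 5 × (−1250) = −6250 kJ

ΔH = −6250 kJ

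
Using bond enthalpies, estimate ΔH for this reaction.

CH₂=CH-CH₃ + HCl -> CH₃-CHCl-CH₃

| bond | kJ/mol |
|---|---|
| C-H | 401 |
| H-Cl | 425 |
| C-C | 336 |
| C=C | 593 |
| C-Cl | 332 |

ΔH ≈ −51 kJ

Bonds broken (reactants):
  C-C: 1 × 336 = 336
  C-H: 6 × 401 = 2406
  C=C: 1 × 593 = 593
  H-Cl: 1 × 425 = 425
  Σ(broken) = 3760 kJ
Bonds formed (products):
  C-C: 2 × 336 = 672
  C-Cl: 1 × 332 = 332
  C-H: 7 × 401 = 2807
  Σ(formed) = 3811 kJ
ΔH = Σ(broken) − Σ(formed) = 3760 − 3811 = −51 kJ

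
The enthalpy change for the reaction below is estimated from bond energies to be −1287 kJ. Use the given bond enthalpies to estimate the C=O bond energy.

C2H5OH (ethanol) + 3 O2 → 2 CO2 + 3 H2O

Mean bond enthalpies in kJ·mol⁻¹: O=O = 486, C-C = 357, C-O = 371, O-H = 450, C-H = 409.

Let D be the C=O bond energy.
Σ(broken) = 1×357 + 5×409 + 1×371 + 1×450 + 3×486 = 4681
Σ(formed) = 4×D + 6×450 = 2700 + 4D
ΔH = Σ(broken) − Σ(formed) = (4681) − (2700 + 4D) = +1981 − 4D
Setting this equal to −1287 kJ gives 4D = 3268, so D = 817 kJ/mol.

D(C=O) ≈ 817 kJ/mol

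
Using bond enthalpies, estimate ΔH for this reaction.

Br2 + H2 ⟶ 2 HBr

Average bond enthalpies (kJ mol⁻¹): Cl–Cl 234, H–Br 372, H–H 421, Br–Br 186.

Bonds broken (reactants):
  Br–Br: 1 × 186 = 186
  H–H: 1 × 421 = 421
  Σ(broken) = 607 kJ
Bonds formed (products):
  H–Br: 2 × 372 = 744
  Σ(formed) = 744 kJ
ΔH = Σ(broken) − Σ(formed) = 607 − 744 = −137 kJ

ΔH ≈ −137 kJ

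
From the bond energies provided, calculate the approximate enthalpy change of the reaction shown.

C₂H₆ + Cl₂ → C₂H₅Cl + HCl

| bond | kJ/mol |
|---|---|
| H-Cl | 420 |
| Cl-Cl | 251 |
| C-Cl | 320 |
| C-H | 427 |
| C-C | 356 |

ΔH ≈ −62 kJ

Bonds broken (reactants):
  C-C: 1 × 356 = 356
  C-H: 6 × 427 = 2562
  Cl-Cl: 1 × 251 = 251
  Σ(broken) = 3169 kJ
Bonds formed (products):
  C-C: 1 × 356 = 356
  C-Cl: 1 × 320 = 320
  C-H: 5 × 427 = 2135
  H-Cl: 1 × 420 = 420
  Σ(formed) = 3231 kJ
ΔH = Σ(broken) − Σ(formed) = 3169 − 3231 = −62 kJ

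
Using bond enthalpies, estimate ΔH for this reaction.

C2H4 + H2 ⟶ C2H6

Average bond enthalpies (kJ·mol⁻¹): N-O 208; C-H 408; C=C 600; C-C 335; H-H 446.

Bonds broken (reactants):
  C-H: 4 × 408 = 1632
  C=C: 1 × 600 = 600
  H-H: 1 × 446 = 446
  Σ(broken) = 2678 kJ
Bonds formed (products):
  C-C: 1 × 335 = 335
  C-H: 6 × 408 = 2448
  Σ(formed) = 2783 kJ
ΔH = Σ(broken) − Σ(formed) = 2678 − 2783 = −105 kJ

ΔH ≈ −105 kJ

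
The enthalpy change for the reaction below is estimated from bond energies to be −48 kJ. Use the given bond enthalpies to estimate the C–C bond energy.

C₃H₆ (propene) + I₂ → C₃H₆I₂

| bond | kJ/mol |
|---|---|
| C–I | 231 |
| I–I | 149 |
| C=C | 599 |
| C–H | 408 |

D(C–C) ≈ 334 kJ/mol

Let D be the C–C bond energy.
Σ(broken) = 1×D + 6×408 + 1×599 + 1×149 = 3196 + D
Σ(formed) = 2×D + 6×408 + 2×231 = 2910 + 2D
ΔH = Σ(broken) − Σ(formed) = (3196 + D) − (2910 + 2D) = +286 − D
Setting this equal to −48 kJ gives D = 334 kJ/mol.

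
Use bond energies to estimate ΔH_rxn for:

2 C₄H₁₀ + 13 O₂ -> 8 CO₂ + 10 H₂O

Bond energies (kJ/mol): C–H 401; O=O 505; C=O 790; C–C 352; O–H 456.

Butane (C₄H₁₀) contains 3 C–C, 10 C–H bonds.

ΔH ≈ −5063 kJ

Bonds broken (reactants):
  C–C: 6 × 352 = 2112
  C–H: 20 × 401 = 8020
  O=O: 13 × 505 = 6565
  Σ(broken) = 16697 kJ
Bonds formed (products):
  C=O: 16 × 790 = 12640
  O–H: 20 × 456 = 9120
  Σ(formed) = 21760 kJ
ΔH = Σ(broken) − Σ(formed) = 16697 − 21760 = −5063 kJ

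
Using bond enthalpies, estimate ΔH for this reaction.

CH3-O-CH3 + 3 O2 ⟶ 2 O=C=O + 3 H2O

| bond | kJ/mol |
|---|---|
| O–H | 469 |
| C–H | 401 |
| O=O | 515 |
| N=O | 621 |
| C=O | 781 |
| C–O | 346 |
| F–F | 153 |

ΔH ≈ −1295 kJ

Bonds broken (reactants):
  C–H: 6 × 401 = 2406
  C–O: 2 × 346 = 692
  O=O: 3 × 515 = 1545
  Σ(broken) = 4643 kJ
Bonds formed (products):
  C=O: 4 × 781 = 3124
  O–H: 6 × 469 = 2814
  Σ(formed) = 5938 kJ
ΔH = Σ(broken) − Σ(formed) = 4643 − 5938 = −1295 kJ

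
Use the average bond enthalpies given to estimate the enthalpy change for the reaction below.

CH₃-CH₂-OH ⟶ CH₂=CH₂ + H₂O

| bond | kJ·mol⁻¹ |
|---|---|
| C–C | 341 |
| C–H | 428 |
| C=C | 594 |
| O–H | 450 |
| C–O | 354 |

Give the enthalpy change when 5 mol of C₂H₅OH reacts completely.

ΔH = +395 kJ

Bonds broken (reactants):
  C–C: 1 × 341 = 341
  C–H: 5 × 428 = 2140
  C–O: 1 × 354 = 354
  O–H: 1 × 450 = 450
  Σ(broken) = 3285 kJ
Bonds formed (products):
  C–H: 4 × 428 = 1712
  C=C: 1 × 594 = 594
  O–H: 2 × 450 = 900
  Σ(formed) = 3206 kJ
ΔH = Σ(broken) − Σ(formed) = 3285 − 3206 = +79 kJ
For 5× the reaction as written: 5 × (+79) = +395 kJ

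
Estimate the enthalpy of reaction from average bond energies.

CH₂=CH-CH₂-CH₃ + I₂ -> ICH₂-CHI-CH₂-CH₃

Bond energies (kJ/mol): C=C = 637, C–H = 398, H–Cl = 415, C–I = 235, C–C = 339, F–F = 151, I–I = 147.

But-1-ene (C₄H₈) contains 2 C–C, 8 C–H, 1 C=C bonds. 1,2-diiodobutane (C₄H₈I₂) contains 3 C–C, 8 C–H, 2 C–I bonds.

ΔH ≈ −25 kJ

Bonds broken (reactants):
  C–C: 2 × 339 = 678
  C–H: 8 × 398 = 3184
  C=C: 1 × 637 = 637
  I–I: 1 × 147 = 147
  Σ(broken) = 4646 kJ
Bonds formed (products):
  C–C: 3 × 339 = 1017
  C–H: 8 × 398 = 3184
  C–I: 2 × 235 = 470
  Σ(formed) = 4671 kJ
ΔH = Σ(broken) − Σ(formed) = 4646 − 4671 = −25 kJ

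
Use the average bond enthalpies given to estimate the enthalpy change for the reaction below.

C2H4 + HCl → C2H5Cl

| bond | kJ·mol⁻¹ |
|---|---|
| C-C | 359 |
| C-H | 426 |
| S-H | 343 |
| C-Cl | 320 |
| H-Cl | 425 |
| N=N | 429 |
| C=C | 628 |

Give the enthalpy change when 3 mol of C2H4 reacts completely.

Bonds broken (reactants):
  C-H: 4 × 426 = 1704
  C=C: 1 × 628 = 628
  H-Cl: 1 × 425 = 425
  Σ(broken) = 2757 kJ
Bonds formed (products):
  C-C: 1 × 359 = 359
  C-Cl: 1 × 320 = 320
  C-H: 5 × 426 = 2130
  Σ(formed) = 2809 kJ
ΔH = Σ(broken) − Σ(formed) = 2757 − 2809 = −52 kJ
For 3× the reaction as written: 3 × (−52) = −156 kJ

ΔH = −156 kJ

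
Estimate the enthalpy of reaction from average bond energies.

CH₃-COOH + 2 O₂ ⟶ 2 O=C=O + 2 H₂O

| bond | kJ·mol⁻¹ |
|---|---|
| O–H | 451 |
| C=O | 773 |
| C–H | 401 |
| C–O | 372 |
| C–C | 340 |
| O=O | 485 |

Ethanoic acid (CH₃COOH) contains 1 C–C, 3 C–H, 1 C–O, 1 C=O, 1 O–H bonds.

Bonds broken (reactants):
  C–C: 1 × 340 = 340
  C–H: 3 × 401 = 1203
  C–O: 1 × 372 = 372
  C=O: 1 × 773 = 773
  O–H: 1 × 451 = 451
  O=O: 2 × 485 = 970
  Σ(broken) = 4109 kJ
Bonds formed (products):
  C=O: 4 × 773 = 3092
  O–H: 4 × 451 = 1804
  Σ(formed) = 4896 kJ
ΔH = Σ(broken) − Σ(formed) = 4109 − 4896 = −787 kJ

ΔH ≈ −787 kJ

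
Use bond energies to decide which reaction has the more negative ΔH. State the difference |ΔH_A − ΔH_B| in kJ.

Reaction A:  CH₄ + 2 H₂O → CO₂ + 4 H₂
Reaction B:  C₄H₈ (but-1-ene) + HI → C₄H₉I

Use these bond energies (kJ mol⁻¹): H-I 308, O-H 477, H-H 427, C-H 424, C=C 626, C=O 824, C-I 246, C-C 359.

Reaction A:
  Bonds broken (reactants):
    C-H: 4 × 424 = 1696
    O-H: 4 × 477 = 1908
    Σ(broken) = 3604 kJ
  Bonds formed (products):
    C=O: 2 × 824 = 1648
    H-H: 4 × 427 = 1708
    Σ(formed) = 3356 kJ
  ΔH_A = 3604 − 3356 = +248 kJ
Reaction B:
  Bonds broken (reactants):
    C-C: 2 × 359 = 718
    C-H: 8 × 424 = 3392
    C=C: 1 × 626 = 626
    H-I: 1 × 308 = 308
    Σ(broken) = 5044 kJ
  Bonds formed (products):
    C-C: 3 × 359 = 1077
    C-H: 9 × 424 = 3816
    C-I: 1 × 246 = 246
    Σ(formed) = 5139 kJ
  ΔH_B = 5044 − 5139 = −95 kJ
ΔH_A − ΔH_B = +343 kJ, so reaction B has the more negative ΔH; |ΔH_A − ΔH_B| = 343 kJ.

Reaction B, by 343 kJ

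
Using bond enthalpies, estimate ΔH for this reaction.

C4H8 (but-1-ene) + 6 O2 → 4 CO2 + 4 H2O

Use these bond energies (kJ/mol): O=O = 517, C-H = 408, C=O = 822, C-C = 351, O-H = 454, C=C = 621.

ΔH ≈ −2519 kJ

Bonds broken (reactants):
  C-C: 2 × 351 = 702
  C-H: 8 × 408 = 3264
  C=C: 1 × 621 = 621
  O=O: 6 × 517 = 3102
  Σ(broken) = 7689 kJ
Bonds formed (products):
  C=O: 8 × 822 = 6576
  O-H: 8 × 454 = 3632
  Σ(formed) = 10208 kJ
ΔH = Σ(broken) − Σ(formed) = 7689 − 10208 = −2519 kJ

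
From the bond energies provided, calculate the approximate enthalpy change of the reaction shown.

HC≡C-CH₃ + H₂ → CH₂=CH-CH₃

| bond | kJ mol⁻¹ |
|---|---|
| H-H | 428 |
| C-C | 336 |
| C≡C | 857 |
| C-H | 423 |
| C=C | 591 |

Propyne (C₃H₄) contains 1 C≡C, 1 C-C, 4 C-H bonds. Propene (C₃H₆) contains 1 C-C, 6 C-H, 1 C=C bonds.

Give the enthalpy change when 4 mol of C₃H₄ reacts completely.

Bonds broken (reactants):
  C≡C: 1 × 857 = 857
  C-C: 1 × 336 = 336
  C-H: 4 × 423 = 1692
  H-H: 1 × 428 = 428
  Σ(broken) = 3313 kJ
Bonds formed (products):
  C-C: 1 × 336 = 336
  C-H: 6 × 423 = 2538
  C=C: 1 × 591 = 591
  Σ(formed) = 3465 kJ
ΔH = Σ(broken) − Σ(formed) = 3313 − 3465 = −152 kJ
For 4× the reaction as written: 4 × (−152) = −608 kJ

ΔH = −608 kJ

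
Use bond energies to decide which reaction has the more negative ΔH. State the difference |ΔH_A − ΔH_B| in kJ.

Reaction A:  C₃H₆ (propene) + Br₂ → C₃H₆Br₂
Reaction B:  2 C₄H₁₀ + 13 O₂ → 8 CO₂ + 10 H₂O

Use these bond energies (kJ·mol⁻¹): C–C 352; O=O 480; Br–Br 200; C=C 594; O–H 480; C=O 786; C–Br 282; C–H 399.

Reaction B, by 5722 kJ

Reaction A:
  Bonds broken (reactants):
    Br–Br: 1 × 200 = 200
    C–C: 1 × 352 = 352
    C–H: 6 × 399 = 2394
    C=C: 1 × 594 = 594
    Σ(broken) = 3540 kJ
  Bonds formed (products):
    C–Br: 2 × 282 = 564
    C–C: 2 × 352 = 704
    C–H: 6 × 399 = 2394
    Σ(formed) = 3662 kJ
  ΔH_A = 3540 − 3662 = −122 kJ
Reaction B:
  Bonds broken (reactants):
    C–C: 6 × 352 = 2112
    C–H: 20 × 399 = 7980
    O=O: 13 × 480 = 6240
    Σ(broken) = 16332 kJ
  Bonds formed (products):
    C=O: 16 × 786 = 12576
    O–H: 20 × 480 = 9600
    Σ(formed) = 22176 kJ
  ΔH_B = 16332 − 22176 = −5844 kJ
ΔH_A − ΔH_B = +5722 kJ, so reaction B has the more negative ΔH; |ΔH_A − ΔH_B| = 5722 kJ.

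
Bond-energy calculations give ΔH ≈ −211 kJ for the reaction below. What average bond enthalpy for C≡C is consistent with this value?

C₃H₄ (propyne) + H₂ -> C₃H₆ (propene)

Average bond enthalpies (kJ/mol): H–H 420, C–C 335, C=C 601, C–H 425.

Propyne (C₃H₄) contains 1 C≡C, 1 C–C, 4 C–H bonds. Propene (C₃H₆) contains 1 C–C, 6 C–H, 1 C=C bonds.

Let D be the C≡C bond energy.
Σ(broken) = 1×D + 1×335 + 4×425 + 1×420 = 2455 + D
Σ(formed) = 1×335 + 6×425 + 1×601 = 3486
ΔH = Σ(broken) − Σ(formed) = (2455 + D) − (3486) = −1031 + D
Setting this equal to −211 kJ gives D = 820 kJ/mol.

D(C≡C) ≈ 820 kJ/mol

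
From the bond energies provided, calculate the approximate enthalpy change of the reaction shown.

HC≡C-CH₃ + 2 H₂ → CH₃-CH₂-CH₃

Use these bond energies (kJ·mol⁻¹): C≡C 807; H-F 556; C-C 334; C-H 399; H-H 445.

Bonds broken (reactants):
  C≡C: 1 × 807 = 807
  C-C: 1 × 334 = 334
  C-H: 4 × 399 = 1596
  H-H: 2 × 445 = 890
  Σ(broken) = 3627 kJ
Bonds formed (products):
  C-C: 2 × 334 = 668
  C-H: 8 × 399 = 3192
  Σ(formed) = 3860 kJ
ΔH = Σ(broken) − Σ(formed) = 3627 − 3860 = −233 kJ

ΔH ≈ −233 kJ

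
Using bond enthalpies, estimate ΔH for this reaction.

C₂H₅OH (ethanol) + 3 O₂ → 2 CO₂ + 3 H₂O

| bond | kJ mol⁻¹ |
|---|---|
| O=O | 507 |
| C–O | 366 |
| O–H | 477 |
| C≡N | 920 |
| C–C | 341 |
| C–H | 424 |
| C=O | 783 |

Bonds broken (reactants):
  C–C: 1 × 341 = 341
  C–H: 5 × 424 = 2120
  C–O: 1 × 366 = 366
  O–H: 1 × 477 = 477
  O=O: 3 × 507 = 1521
  Σ(broken) = 4825 kJ
Bonds formed (products):
  C=O: 4 × 783 = 3132
  O–H: 6 × 477 = 2862
  Σ(formed) = 5994 kJ
ΔH = Σ(broken) − Σ(formed) = 4825 − 5994 = −1169 kJ

ΔH ≈ −1169 kJ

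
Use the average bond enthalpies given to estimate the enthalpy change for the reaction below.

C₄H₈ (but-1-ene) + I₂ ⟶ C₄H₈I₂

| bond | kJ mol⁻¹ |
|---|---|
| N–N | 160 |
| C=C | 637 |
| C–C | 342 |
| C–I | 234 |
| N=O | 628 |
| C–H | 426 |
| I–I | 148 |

ΔH ≈ −25 kJ

Bonds broken (reactants):
  C–C: 2 × 342 = 684
  C–H: 8 × 426 = 3408
  C=C: 1 × 637 = 637
  I–I: 1 × 148 = 148
  Σ(broken) = 4877 kJ
Bonds formed (products):
  C–C: 3 × 342 = 1026
  C–H: 8 × 426 = 3408
  C–I: 2 × 234 = 468
  Σ(formed) = 4902 kJ
ΔH = Σ(broken) − Σ(formed) = 4877 − 4902 = −25 kJ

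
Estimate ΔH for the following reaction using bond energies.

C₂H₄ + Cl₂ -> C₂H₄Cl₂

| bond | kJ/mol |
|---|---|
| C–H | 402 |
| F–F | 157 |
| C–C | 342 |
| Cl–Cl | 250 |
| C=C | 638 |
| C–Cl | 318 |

Bonds broken (reactants):
  C–H: 4 × 402 = 1608
  C=C: 1 × 638 = 638
  Cl–Cl: 1 × 250 = 250
  Σ(broken) = 2496 kJ
Bonds formed (products):
  C–C: 1 × 342 = 342
  C–Cl: 2 × 318 = 636
  C–H: 4 × 402 = 1608
  Σ(formed) = 2586 kJ
ΔH = Σ(broken) − Σ(formed) = 2496 − 2586 = −90 kJ

ΔH ≈ −90 kJ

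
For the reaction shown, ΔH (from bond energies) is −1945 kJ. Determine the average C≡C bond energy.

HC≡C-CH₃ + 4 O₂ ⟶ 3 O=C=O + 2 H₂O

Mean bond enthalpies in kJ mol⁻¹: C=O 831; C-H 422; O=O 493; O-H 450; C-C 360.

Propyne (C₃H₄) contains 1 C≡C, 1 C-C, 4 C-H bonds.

D(C≡C) ≈ 821 kJ/mol

Let D be the C≡C bond energy.
Σ(broken) = 1×D + 1×360 + 4×422 + 4×493 = 4020 + D
Σ(formed) = 6×831 + 4×450 = 6786
ΔH = Σ(broken) − Σ(formed) = (4020 + D) − (6786) = −2766 + D
Setting this equal to −1945 kJ gives D = 821 kJ/mol.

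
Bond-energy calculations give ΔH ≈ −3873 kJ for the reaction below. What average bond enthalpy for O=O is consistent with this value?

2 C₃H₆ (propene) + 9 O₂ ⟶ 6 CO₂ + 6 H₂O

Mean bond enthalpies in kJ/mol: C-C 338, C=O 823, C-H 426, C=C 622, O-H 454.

D(O=O) ≈ 491 kJ/mol

Let D be the O=O bond energy.
Σ(broken) = 2×338 + 12×426 + 2×622 + 9×D = 7032 + 9D
Σ(formed) = 12×823 + 12×454 = 15324
ΔH = Σ(broken) − Σ(formed) = (7032 + 9D) − (15324) = −8292 + 9D
Setting this equal to −3873 kJ gives 9D = 4419, so D = 491 kJ/mol.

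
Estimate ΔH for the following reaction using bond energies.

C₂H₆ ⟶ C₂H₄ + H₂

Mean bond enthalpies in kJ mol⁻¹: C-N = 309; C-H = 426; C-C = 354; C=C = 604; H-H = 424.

Bonds broken (reactants):
  C-C: 1 × 354 = 354
  C-H: 6 × 426 = 2556
  Σ(broken) = 2910 kJ
Bonds formed (products):
  C-H: 4 × 426 = 1704
  C=C: 1 × 604 = 604
  H-H: 1 × 424 = 424
  Σ(formed) = 2732 kJ
ΔH = Σ(broken) − Σ(formed) = 2910 − 2732 = +178 kJ

ΔH ≈ +178 kJ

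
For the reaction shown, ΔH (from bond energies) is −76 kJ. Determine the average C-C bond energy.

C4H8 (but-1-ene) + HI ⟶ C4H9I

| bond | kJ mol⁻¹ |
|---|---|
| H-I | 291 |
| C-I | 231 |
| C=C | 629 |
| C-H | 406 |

D(C-C) ≈ 359 kJ/mol

Let D be the C-C bond energy.
Σ(broken) = 2×D + 8×406 + 1×629 + 1×291 = 4168 + 2D
Σ(formed) = 3×D + 9×406 + 1×231 = 3885 + 3D
ΔH = Σ(broken) − Σ(formed) = (4168 + 2D) − (3885 + 3D) = +283 − D
Setting this equal to −76 kJ gives D = 359 kJ/mol.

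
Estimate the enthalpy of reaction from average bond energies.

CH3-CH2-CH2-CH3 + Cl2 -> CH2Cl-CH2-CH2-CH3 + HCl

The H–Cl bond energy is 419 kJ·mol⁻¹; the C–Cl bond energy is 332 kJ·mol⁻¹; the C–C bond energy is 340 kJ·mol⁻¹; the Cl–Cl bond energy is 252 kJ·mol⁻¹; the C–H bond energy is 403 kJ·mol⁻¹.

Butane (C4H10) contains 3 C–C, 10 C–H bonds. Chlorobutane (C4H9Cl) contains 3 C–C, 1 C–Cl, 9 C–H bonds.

Bonds broken (reactants):
  C–C: 3 × 340 = 1020
  C–H: 10 × 403 = 4030
  Cl–Cl: 1 × 252 = 252
  Σ(broken) = 5302 kJ
Bonds formed (products):
  C–C: 3 × 340 = 1020
  C–Cl: 1 × 332 = 332
  C–H: 9 × 403 = 3627
  H–Cl: 1 × 419 = 419
  Σ(formed) = 5398 kJ
ΔH = Σ(broken) − Σ(formed) = 5302 − 5398 = −96 kJ

ΔH ≈ −96 kJ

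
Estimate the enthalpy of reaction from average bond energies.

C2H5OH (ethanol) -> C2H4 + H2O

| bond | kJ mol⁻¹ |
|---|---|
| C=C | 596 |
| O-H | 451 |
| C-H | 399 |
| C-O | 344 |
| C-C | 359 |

Bonds broken (reactants):
  C-C: 1 × 359 = 359
  C-H: 5 × 399 = 1995
  C-O: 1 × 344 = 344
  O-H: 1 × 451 = 451
  Σ(broken) = 3149 kJ
Bonds formed (products):
  C-H: 4 × 399 = 1596
  C=C: 1 × 596 = 596
  O-H: 2 × 451 = 902
  Σ(formed) = 3094 kJ
ΔH = Σ(broken) − Σ(formed) = 3149 − 3094 = +55 kJ

ΔH ≈ +55 kJ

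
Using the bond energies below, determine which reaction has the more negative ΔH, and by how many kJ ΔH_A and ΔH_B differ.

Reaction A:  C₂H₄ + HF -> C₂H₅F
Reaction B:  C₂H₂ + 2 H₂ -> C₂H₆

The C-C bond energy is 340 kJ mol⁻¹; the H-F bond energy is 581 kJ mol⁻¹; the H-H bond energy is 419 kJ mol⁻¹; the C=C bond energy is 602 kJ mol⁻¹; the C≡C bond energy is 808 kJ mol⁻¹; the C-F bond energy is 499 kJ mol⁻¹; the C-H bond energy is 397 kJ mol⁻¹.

Reaction B, by 229 kJ

Reaction A:
  Bonds broken (reactants):
    C-H: 4 × 397 = 1588
    C=C: 1 × 602 = 602
    H-F: 1 × 581 = 581
    Σ(broken) = 2771 kJ
  Bonds formed (products):
    C-C: 1 × 340 = 340
    C-F: 1 × 499 = 499
    C-H: 5 × 397 = 1985
    Σ(formed) = 2824 kJ
  ΔH_A = 2771 − 2824 = −53 kJ
Reaction B:
  Bonds broken (reactants):
    C≡C: 1 × 808 = 808
    C-H: 2 × 397 = 794
    H-H: 2 × 419 = 838
    Σ(broken) = 2440 kJ
  Bonds formed (products):
    C-C: 1 × 340 = 340
    C-H: 6 × 397 = 2382
    Σ(formed) = 2722 kJ
  ΔH_B = 2440 − 2722 = −282 kJ
ΔH_A − ΔH_B = +229 kJ, so reaction B has the more negative ΔH; |ΔH_A − ΔH_B| = 229 kJ.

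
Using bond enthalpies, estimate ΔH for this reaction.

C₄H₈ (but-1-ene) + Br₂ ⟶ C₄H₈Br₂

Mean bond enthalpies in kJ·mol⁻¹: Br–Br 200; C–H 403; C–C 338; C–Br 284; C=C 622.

Bonds broken (reactants):
  Br–Br: 1 × 200 = 200
  C–C: 2 × 338 = 676
  C–H: 8 × 403 = 3224
  C=C: 1 × 622 = 622
  Σ(broken) = 4722 kJ
Bonds formed (products):
  C–Br: 2 × 284 = 568
  C–C: 3 × 338 = 1014
  C–H: 8 × 403 = 3224
  Σ(formed) = 4806 kJ
ΔH = Σ(broken) − Σ(formed) = 4722 − 4806 = −84 kJ

ΔH ≈ −84 kJ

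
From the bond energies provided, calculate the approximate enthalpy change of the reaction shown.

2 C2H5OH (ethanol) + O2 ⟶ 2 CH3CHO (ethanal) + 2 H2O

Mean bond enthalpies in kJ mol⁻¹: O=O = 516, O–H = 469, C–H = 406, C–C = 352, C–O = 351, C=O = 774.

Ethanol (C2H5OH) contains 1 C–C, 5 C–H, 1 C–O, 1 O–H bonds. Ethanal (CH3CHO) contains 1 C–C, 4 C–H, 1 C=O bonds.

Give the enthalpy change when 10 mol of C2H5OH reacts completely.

Bonds broken (reactants):
  C–C: 2 × 352 = 704
  C–H: 10 × 406 = 4060
  C–O: 2 × 351 = 702
  O–H: 2 × 469 = 938
  O=O: 1 × 516 = 516
  Σ(broken) = 6920 kJ
Bonds formed (products):
  C–C: 2 × 352 = 704
  C–H: 8 × 406 = 3248
  C=O: 2 × 774 = 1548
  O–H: 4 × 469 = 1876
  Σ(formed) = 7376 kJ
ΔH = Σ(broken) − Σ(formed) = 6920 − 7376 = −456 kJ
For 5× the reaction as written: 5 × (−456) = −2280 kJ

ΔH = −2280 kJ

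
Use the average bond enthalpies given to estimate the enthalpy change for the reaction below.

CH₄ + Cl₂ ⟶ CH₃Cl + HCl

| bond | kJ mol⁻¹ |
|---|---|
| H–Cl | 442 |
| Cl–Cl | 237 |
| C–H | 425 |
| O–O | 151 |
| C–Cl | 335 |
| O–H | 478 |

ΔH ≈ −115 kJ

Bonds broken (reactants):
  C–H: 4 × 425 = 1700
  Cl–Cl: 1 × 237 = 237
  Σ(broken) = 1937 kJ
Bonds formed (products):
  C–Cl: 1 × 335 = 335
  C–H: 3 × 425 = 1275
  H–Cl: 1 × 442 = 442
  Σ(formed) = 2052 kJ
ΔH = Σ(broken) − Σ(formed) = 1937 − 2052 = −115 kJ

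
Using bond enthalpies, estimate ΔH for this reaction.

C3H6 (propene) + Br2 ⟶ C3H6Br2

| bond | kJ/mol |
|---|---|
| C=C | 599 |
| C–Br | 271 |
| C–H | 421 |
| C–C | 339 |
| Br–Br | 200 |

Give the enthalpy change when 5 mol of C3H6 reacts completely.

ΔH = −410 kJ

Bonds broken (reactants):
  Br–Br: 1 × 200 = 200
  C–C: 1 × 339 = 339
  C–H: 6 × 421 = 2526
  C=C: 1 × 599 = 599
  Σ(broken) = 3664 kJ
Bonds formed (products):
  C–Br: 2 × 271 = 542
  C–C: 2 × 339 = 678
  C–H: 6 × 421 = 2526
  Σ(formed) = 3746 kJ
ΔH = Σ(broken) − Σ(formed) = 3664 − 3746 = −82 kJ
For 5× the reaction as written: 5 × (−82) = −410 kJ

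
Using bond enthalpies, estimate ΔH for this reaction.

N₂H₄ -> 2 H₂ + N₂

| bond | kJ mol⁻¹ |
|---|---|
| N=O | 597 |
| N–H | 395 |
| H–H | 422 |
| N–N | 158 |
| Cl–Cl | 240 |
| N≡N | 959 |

ΔH ≈ −65 kJ

Bonds broken (reactants):
  N–H: 4 × 395 = 1580
  N–N: 1 × 158 = 158
  Σ(broken) = 1738 kJ
Bonds formed (products):
  H–H: 2 × 422 = 844
  N≡N: 1 × 959 = 959
  Σ(formed) = 1803 kJ
ΔH = Σ(broken) − Σ(formed) = 1738 − 1803 = −65 kJ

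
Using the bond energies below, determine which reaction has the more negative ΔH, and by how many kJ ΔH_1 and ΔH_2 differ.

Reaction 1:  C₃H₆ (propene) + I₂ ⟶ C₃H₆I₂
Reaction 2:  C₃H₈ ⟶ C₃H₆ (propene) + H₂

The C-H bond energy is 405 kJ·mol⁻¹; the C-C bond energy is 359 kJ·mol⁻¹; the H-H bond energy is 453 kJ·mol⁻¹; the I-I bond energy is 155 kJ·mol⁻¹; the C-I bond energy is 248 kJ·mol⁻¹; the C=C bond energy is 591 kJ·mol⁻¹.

Reaction 1:
  Bonds broken (reactants):
    C-C: 1 × 359 = 359
    C-H: 6 × 405 = 2430
    C=C: 1 × 591 = 591
    I-I: 1 × 155 = 155
    Σ(broken) = 3535 kJ
  Bonds formed (products):
    C-C: 2 × 359 = 718
    C-H: 6 × 405 = 2430
    C-I: 2 × 248 = 496
    Σ(formed) = 3644 kJ
  ΔH_1 = 3535 − 3644 = −109 kJ
Reaction 2:
  Bonds broken (reactants):
    C-C: 2 × 359 = 718
    C-H: 8 × 405 = 3240
    Σ(broken) = 3958 kJ
  Bonds formed (products):
    C-C: 1 × 359 = 359
    C-H: 6 × 405 = 2430
    C=C: 1 × 591 = 591
    H-H: 1 × 453 = 453
    Σ(formed) = 3833 kJ
  ΔH_2 = 3958 − 3833 = +125 kJ
ΔH_1 − ΔH_2 = −234 kJ, so reaction 1 has the more negative ΔH; |ΔH_1 − ΔH_2| = 234 kJ.

Reaction 1, by 234 kJ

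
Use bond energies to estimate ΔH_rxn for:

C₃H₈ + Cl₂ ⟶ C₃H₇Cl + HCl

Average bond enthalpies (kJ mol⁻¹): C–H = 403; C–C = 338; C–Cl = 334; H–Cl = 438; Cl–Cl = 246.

ΔH ≈ −123 kJ

Bonds broken (reactants):
  C–C: 2 × 338 = 676
  C–H: 8 × 403 = 3224
  Cl–Cl: 1 × 246 = 246
  Σ(broken) = 4146 kJ
Bonds formed (products):
  C–C: 2 × 338 = 676
  C–Cl: 1 × 334 = 334
  C–H: 7 × 403 = 2821
  H–Cl: 1 × 438 = 438
  Σ(formed) = 4269 kJ
ΔH = Σ(broken) − Σ(formed) = 4146 − 4269 = −123 kJ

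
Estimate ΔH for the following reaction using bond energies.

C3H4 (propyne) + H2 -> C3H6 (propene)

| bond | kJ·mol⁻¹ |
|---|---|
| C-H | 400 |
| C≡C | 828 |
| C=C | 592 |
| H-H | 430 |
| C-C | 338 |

ΔH ≈ −134 kJ

Bonds broken (reactants):
  C≡C: 1 × 828 = 828
  C-C: 1 × 338 = 338
  C-H: 4 × 400 = 1600
  H-H: 1 × 430 = 430
  Σ(broken) = 3196 kJ
Bonds formed (products):
  C-C: 1 × 338 = 338
  C-H: 6 × 400 = 2400
  C=C: 1 × 592 = 592
  Σ(formed) = 3330 kJ
ΔH = Σ(broken) − Σ(formed) = 3196 − 3330 = −134 kJ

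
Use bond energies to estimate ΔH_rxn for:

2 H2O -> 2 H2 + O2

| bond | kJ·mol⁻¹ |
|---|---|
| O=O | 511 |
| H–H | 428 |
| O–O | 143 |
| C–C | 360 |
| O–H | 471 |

ΔH ≈ +517 kJ

Bonds broken (reactants):
  O–H: 4 × 471 = 1884
  Σ(broken) = 1884 kJ
Bonds formed (products):
  H–H: 2 × 428 = 856
  O=O: 1 × 511 = 511
  Σ(formed) = 1367 kJ
ΔH = Σ(broken) − Σ(formed) = 1884 − 1367 = +517 kJ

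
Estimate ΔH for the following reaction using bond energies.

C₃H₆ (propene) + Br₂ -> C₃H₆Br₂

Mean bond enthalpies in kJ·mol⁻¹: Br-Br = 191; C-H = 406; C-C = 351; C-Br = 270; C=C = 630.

Bonds broken (reactants):
  Br-Br: 1 × 191 = 191
  C-C: 1 × 351 = 351
  C-H: 6 × 406 = 2436
  C=C: 1 × 630 = 630
  Σ(broken) = 3608 kJ
Bonds formed (products):
  C-Br: 2 × 270 = 540
  C-C: 2 × 351 = 702
  C-H: 6 × 406 = 2436
  Σ(formed) = 3678 kJ
ΔH = Σ(broken) − Σ(formed) = 3608 − 3678 = −70 kJ

ΔH ≈ −70 kJ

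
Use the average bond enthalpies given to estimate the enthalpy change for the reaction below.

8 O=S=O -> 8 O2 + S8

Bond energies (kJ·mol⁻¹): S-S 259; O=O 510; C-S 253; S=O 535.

ΔH ≈ +2408 kJ

Bonds broken (reactants):
  S=O: 16 × 535 = 8560
  Σ(broken) = 8560 kJ
Bonds formed (products):
  O=O: 8 × 510 = 4080
  S-S: 8 × 259 = 2072
  Σ(formed) = 6152 kJ
ΔH = Σ(broken) − Σ(formed) = 8560 − 6152 = +2408 kJ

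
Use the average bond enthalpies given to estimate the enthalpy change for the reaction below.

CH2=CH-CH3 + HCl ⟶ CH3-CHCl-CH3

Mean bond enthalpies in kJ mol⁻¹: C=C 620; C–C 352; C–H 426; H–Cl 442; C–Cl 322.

ΔH ≈ −38 kJ

Bonds broken (reactants):
  C–C: 1 × 352 = 352
  C–H: 6 × 426 = 2556
  C=C: 1 × 620 = 620
  H–Cl: 1 × 442 = 442
  Σ(broken) = 3970 kJ
Bonds formed (products):
  C–C: 2 × 352 = 704
  C–Cl: 1 × 322 = 322
  C–H: 7 × 426 = 2982
  Σ(formed) = 4008 kJ
ΔH = Σ(broken) − Σ(formed) = 3970 − 4008 = −38 kJ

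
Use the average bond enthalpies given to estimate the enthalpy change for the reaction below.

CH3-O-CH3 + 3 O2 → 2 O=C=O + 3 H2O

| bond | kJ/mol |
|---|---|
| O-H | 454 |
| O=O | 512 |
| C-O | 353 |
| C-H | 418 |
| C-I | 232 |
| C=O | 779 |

Bonds broken (reactants):
  C-H: 6 × 418 = 2508
  C-O: 2 × 353 = 706
  O=O: 3 × 512 = 1536
  Σ(broken) = 4750 kJ
Bonds formed (products):
  C=O: 4 × 779 = 3116
  O-H: 6 × 454 = 2724
  Σ(formed) = 5840 kJ
ΔH = Σ(broken) − Σ(formed) = 4750 − 5840 = −1090 kJ

ΔH ≈ −1090 kJ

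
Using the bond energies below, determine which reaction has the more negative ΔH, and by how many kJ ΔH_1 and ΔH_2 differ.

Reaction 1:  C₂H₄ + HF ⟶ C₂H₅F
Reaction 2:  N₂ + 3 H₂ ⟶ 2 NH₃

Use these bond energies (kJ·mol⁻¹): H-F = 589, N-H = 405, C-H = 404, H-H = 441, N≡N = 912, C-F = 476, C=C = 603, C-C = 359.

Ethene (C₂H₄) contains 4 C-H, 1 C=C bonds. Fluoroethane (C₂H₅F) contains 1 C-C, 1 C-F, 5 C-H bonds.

Reaction 1:
  Bonds broken (reactants):
    C-H: 4 × 404 = 1616
    C=C: 1 × 603 = 603
    H-F: 1 × 589 = 589
    Σ(broken) = 2808 kJ
  Bonds formed (products):
    C-C: 1 × 359 = 359
    C-F: 1 × 476 = 476
    C-H: 5 × 404 = 2020
    Σ(formed) = 2855 kJ
  ΔH_1 = 2808 − 2855 = −47 kJ
Reaction 2:
  Bonds broken (reactants):
    H-H: 3 × 441 = 1323
    N≡N: 1 × 912 = 912
    Σ(broken) = 2235 kJ
  Bonds formed (products):
    N-H: 6 × 405 = 2430
    Σ(formed) = 2430 kJ
  ΔH_2 = 2235 − 2430 = −195 kJ
ΔH_1 − ΔH_2 = +148 kJ, so reaction 2 has the more negative ΔH; |ΔH_1 − ΔH_2| = 148 kJ.

Reaction 2, by 148 kJ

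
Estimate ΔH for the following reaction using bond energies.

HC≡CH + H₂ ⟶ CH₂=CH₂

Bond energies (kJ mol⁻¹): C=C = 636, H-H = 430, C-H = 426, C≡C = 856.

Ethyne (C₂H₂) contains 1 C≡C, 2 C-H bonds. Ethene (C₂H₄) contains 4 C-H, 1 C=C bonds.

ΔH ≈ −202 kJ

Bonds broken (reactants):
  C≡C: 1 × 856 = 856
  C-H: 2 × 426 = 852
  H-H: 1 × 430 = 430
  Σ(broken) = 2138 kJ
Bonds formed (products):
  C-H: 4 × 426 = 1704
  C=C: 1 × 636 = 636
  Σ(formed) = 2340 kJ
ΔH = Σ(broken) − Σ(formed) = 2138 − 2340 = −202 kJ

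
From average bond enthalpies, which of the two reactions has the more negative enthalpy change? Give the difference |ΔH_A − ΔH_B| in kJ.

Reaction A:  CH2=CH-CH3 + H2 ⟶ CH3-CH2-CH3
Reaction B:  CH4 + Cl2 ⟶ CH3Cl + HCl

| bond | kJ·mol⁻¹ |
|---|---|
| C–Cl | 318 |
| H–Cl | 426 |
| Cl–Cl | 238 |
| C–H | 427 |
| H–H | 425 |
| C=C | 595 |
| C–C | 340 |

Reaction A:
  Bonds broken (reactants):
    C–C: 1 × 340 = 340
    C–H: 6 × 427 = 2562
    C=C: 1 × 595 = 595
    H–H: 1 × 425 = 425
    Σ(broken) = 3922 kJ
  Bonds formed (products):
    C–C: 2 × 340 = 680
    C–H: 8 × 427 = 3416
    Σ(formed) = 4096 kJ
  ΔH_A = 3922 − 4096 = −174 kJ
Reaction B:
  Bonds broken (reactants):
    C–H: 4 × 427 = 1708
    Cl–Cl: 1 × 238 = 238
    Σ(broken) = 1946 kJ
  Bonds formed (products):
    C–Cl: 1 × 318 = 318
    C–H: 3 × 427 = 1281
    H–Cl: 1 × 426 = 426
    Σ(formed) = 2025 kJ
  ΔH_B = 1946 − 2025 = −79 kJ
ΔH_A − ΔH_B = −95 kJ, so reaction A has the more negative ΔH; |ΔH_A − ΔH_B| = 95 kJ.

Reaction A, by 95 kJ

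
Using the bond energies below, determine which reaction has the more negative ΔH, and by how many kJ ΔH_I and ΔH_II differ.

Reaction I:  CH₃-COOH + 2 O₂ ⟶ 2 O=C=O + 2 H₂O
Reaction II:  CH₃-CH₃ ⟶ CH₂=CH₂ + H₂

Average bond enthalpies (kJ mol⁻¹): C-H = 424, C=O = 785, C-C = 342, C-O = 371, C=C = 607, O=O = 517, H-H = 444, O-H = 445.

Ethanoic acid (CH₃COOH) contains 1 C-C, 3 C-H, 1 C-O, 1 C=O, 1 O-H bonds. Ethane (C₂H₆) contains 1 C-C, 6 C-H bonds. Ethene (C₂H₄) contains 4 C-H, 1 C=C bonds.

Reaction I:
  Bonds broken (reactants):
    C-C: 1 × 342 = 342
    C-H: 3 × 424 = 1272
    C-O: 1 × 371 = 371
    C=O: 1 × 785 = 785
    O-H: 1 × 445 = 445
    O=O: 2 × 517 = 1034
    Σ(broken) = 4249 kJ
  Bonds formed (products):
    C=O: 4 × 785 = 3140
    O-H: 4 × 445 = 1780
    Σ(formed) = 4920 kJ
  ΔH_I = 4249 − 4920 = −671 kJ
Reaction II:
  Bonds broken (reactants):
    C-C: 1 × 342 = 342
    C-H: 6 × 424 = 2544
    Σ(broken) = 2886 kJ
  Bonds formed (products):
    C-H: 4 × 424 = 1696
    C=C: 1 × 607 = 607
    H-H: 1 × 444 = 444
    Σ(formed) = 2747 kJ
  ΔH_II = 2886 − 2747 = +139 kJ
ΔH_I − ΔH_II = −810 kJ, so reaction I has the more negative ΔH; |ΔH_I − ΔH_II| = 810 kJ.

Reaction I, by 810 kJ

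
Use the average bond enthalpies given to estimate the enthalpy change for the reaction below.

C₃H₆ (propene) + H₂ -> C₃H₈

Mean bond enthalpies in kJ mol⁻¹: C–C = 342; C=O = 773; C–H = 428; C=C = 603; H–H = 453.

ΔH ≈ −142 kJ

Bonds broken (reactants):
  C–C: 1 × 342 = 342
  C–H: 6 × 428 = 2568
  C=C: 1 × 603 = 603
  H–H: 1 × 453 = 453
  Σ(broken) = 3966 kJ
Bonds formed (products):
  C–C: 2 × 342 = 684
  C–H: 8 × 428 = 3424
  Σ(formed) = 4108 kJ
ΔH = Σ(broken) − Σ(formed) = 3966 − 4108 = −142 kJ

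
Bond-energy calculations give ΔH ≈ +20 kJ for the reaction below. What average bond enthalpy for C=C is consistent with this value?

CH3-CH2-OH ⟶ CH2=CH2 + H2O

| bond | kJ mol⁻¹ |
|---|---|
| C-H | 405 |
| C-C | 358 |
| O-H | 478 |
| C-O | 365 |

D(C=C) ≈ 630 kJ/mol

Let D be the C=C bond energy.
Σ(broken) = 1×358 + 5×405 + 1×365 + 1×478 = 3226
Σ(formed) = 4×405 + 1×D + 2×478 = 2576 + D
ΔH = Σ(broken) − Σ(formed) = (3226) − (2576 + D) = +650 − D
Setting this equal to +20 kJ gives D = 630 kJ/mol.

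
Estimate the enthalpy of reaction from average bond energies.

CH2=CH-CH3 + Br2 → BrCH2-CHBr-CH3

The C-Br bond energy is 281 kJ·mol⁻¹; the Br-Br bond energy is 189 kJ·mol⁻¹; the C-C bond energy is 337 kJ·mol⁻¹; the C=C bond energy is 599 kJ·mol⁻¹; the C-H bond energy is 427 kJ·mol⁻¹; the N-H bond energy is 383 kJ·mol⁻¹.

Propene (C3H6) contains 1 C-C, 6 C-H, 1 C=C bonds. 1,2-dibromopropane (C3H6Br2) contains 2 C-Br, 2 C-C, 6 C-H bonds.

Bonds broken (reactants):
  Br-Br: 1 × 189 = 189
  C-C: 1 × 337 = 337
  C-H: 6 × 427 = 2562
  C=C: 1 × 599 = 599
  Σ(broken) = 3687 kJ
Bonds formed (products):
  C-Br: 2 × 281 = 562
  C-C: 2 × 337 = 674
  C-H: 6 × 427 = 2562
  Σ(formed) = 3798 kJ
ΔH = Σ(broken) − Σ(formed) = 3687 − 3798 = −111 kJ

ΔH ≈ −111 kJ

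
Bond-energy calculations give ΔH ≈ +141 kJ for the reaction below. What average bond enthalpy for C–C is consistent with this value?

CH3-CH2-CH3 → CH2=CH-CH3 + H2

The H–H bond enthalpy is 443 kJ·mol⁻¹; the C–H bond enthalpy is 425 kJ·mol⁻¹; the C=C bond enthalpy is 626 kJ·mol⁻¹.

Let D be the C–C bond energy.
Σ(broken) = 2×D + 8×425 = 3400 + 2D
Σ(formed) = 1×D + 6×425 + 1×626 + 1×443 = 3619 + D
ΔH = Σ(broken) − Σ(formed) = (3400 + 2D) − (3619 + D) = −219 + D
Setting this equal to +141 kJ gives D = 360 kJ/mol.

D(C–C) ≈ 360 kJ/mol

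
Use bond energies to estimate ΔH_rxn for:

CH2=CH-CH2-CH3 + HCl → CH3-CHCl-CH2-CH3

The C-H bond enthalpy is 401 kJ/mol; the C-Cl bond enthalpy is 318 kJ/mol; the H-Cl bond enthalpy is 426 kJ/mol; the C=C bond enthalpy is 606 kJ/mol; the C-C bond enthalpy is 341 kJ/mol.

Bonds broken (reactants):
  C-C: 2 × 341 = 682
  C-H: 8 × 401 = 3208
  C=C: 1 × 606 = 606
  H-Cl: 1 × 426 = 426
  Σ(broken) = 4922 kJ
Bonds formed (products):
  C-C: 3 × 341 = 1023
  C-Cl: 1 × 318 = 318
  C-H: 9 × 401 = 3609
  Σ(formed) = 4950 kJ
ΔH = Σ(broken) − Σ(formed) = 4922 − 4950 = −28 kJ

ΔH ≈ −28 kJ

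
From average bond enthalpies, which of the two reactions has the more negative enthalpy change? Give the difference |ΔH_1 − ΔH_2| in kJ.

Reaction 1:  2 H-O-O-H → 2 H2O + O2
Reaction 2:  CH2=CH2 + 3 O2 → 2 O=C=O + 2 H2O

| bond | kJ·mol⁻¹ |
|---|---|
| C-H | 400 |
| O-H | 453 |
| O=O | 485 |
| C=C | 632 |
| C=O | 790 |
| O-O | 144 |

Reaction 1:
  Bonds broken (reactants):
    O-H: 4 × 453 = 1812
    O-O: 2 × 144 = 288
    Σ(broken) = 2100 kJ
  Bonds formed (products):
    O-H: 4 × 453 = 1812
    O=O: 1 × 485 = 485
    Σ(formed) = 2297 kJ
  ΔH_1 = 2100 − 2297 = −197 kJ
Reaction 2:
  Bonds broken (reactants):
    C-H: 4 × 400 = 1600
    C=C: 1 × 632 = 632
    O=O: 3 × 485 = 1455
    Σ(broken) = 3687 kJ
  Bonds formed (products):
    C=O: 4 × 790 = 3160
    O-H: 4 × 453 = 1812
    Σ(formed) = 4972 kJ
  ΔH_2 = 3687 − 4972 = −1285 kJ
ΔH_1 − ΔH_2 = +1088 kJ, so reaction 2 has the more negative ΔH; |ΔH_1 − ΔH_2| = 1088 kJ.

Reaction 2, by 1088 kJ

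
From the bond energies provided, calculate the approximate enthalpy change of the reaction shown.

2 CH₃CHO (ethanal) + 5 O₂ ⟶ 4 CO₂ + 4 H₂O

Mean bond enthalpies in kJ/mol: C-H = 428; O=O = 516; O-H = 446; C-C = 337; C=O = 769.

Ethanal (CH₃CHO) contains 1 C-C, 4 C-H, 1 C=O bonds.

ΔH ≈ −1504 kJ

Bonds broken (reactants):
  C-C: 2 × 337 = 674
  C-H: 8 × 428 = 3424
  C=O: 2 × 769 = 1538
  O=O: 5 × 516 = 2580
  Σ(broken) = 8216 kJ
Bonds formed (products):
  C=O: 8 × 769 = 6152
  O-H: 8 × 446 = 3568
  Σ(formed) = 9720 kJ
ΔH = Σ(broken) − Σ(formed) = 8216 − 9720 = −1504 kJ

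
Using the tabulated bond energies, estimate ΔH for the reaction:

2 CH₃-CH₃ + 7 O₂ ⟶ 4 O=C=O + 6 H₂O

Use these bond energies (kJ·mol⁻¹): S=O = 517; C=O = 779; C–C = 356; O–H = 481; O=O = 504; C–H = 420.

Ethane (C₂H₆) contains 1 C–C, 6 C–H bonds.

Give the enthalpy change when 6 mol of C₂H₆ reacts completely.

Bonds broken (reactants):
  C–C: 2 × 356 = 712
  C–H: 12 × 420 = 5040
  O=O: 7 × 504 = 3528
  Σ(broken) = 9280 kJ
Bonds formed (products):
  C=O: 8 × 779 = 6232
  O–H: 12 × 481 = 5772
  Σ(formed) = 12004 kJ
ΔH = Σ(broken) − Σ(formed) = 9280 − 12004 = −2724 kJ
For 3× the reaction as written: 3 × (−2724) = −8172 kJ

ΔH = −8172 kJ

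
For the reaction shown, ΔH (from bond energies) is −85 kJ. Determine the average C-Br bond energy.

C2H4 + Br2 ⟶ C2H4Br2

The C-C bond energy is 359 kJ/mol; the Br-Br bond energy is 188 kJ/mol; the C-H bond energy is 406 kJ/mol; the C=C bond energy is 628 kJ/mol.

Let D be the C-Br bond energy.
Σ(broken) = 1×188 + 4×406 + 1×628 = 2440
Σ(formed) = 2×D + 1×359 + 4×406 = 1983 + 2D
ΔH = Σ(broken) − Σ(formed) = (2440) − (1983 + 2D) = +457 − 2D
Setting this equal to −85 kJ gives 2D = 542, so D = 271 kJ/mol.

D(C-Br) ≈ 271 kJ/mol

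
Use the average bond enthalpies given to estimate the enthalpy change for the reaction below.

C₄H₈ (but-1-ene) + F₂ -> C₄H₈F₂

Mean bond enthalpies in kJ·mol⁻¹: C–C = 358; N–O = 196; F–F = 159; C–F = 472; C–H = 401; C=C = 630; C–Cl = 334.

Bonds broken (reactants):
  C–C: 2 × 358 = 716
  C–H: 8 × 401 = 3208
  C=C: 1 × 630 = 630
  F–F: 1 × 159 = 159
  Σ(broken) = 4713 kJ
Bonds formed (products):
  C–C: 3 × 358 = 1074
  C–F: 2 × 472 = 944
  C–H: 8 × 401 = 3208
  Σ(formed) = 5226 kJ
ΔH = Σ(broken) − Σ(formed) = 4713 − 5226 = −513 kJ

ΔH ≈ −513 kJ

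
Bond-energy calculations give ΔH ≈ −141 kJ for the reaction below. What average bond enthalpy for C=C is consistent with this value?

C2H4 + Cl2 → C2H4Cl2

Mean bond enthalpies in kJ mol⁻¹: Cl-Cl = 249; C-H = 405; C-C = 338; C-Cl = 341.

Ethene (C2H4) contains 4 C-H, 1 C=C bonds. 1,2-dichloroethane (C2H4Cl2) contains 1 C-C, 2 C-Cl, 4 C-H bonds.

D(C=C) ≈ 630 kJ/mol

Let D be the C=C bond energy.
Σ(broken) = 4×405 + 1×D + 1×249 = 1869 + D
Σ(formed) = 1×338 + 2×341 + 4×405 = 2640
ΔH = Σ(broken) − Σ(formed) = (1869 + D) − (2640) = −771 + D
Setting this equal to −141 kJ gives D = 630 kJ/mol.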